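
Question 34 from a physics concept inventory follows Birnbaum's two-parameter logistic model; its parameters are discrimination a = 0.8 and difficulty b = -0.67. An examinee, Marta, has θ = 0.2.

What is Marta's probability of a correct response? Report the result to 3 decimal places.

0.667

P(θ) = 1 / (1 + exp(−a(θ − b)))
Exponent: 0.8 × (0.2 − (-0.67)) = 0.6960
1/(1 + e^{-0.6960}) = 0.6673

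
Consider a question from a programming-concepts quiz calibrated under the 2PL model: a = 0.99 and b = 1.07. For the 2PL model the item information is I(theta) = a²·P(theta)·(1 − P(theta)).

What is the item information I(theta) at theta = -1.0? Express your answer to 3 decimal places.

P = 1/(1+e^{2.0493}) = 0.1141
P(1−P) = 0.1141 × 0.8859 = 0.1011
I = a² × P(1−P) = 0.99² × 0.1011 = 0.09909

0.099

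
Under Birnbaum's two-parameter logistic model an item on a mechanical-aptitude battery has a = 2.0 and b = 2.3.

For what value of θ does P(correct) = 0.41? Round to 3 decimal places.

2.118

P(θ) = 1 / (1 + exp(−a(θ − b)))
logit = ln(0.4100/0.5900) = -0.3640
θ = b + logit/(a) = 2.3 + (-0.3640)/2.0000 = 2.1180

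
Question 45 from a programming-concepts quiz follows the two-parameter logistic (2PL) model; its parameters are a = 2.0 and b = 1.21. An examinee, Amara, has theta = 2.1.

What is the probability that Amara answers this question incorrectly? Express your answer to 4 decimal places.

P(theta) = 1 / (1 + exp(−a(theta − b)))
Exponent: 2.0 × (2.1 − 1.21) = 1.7800
1/(1 + e^{-1.7800}) = 0.8557
P(incorrect) = 1 − 0.8557 = 0.1443

0.1443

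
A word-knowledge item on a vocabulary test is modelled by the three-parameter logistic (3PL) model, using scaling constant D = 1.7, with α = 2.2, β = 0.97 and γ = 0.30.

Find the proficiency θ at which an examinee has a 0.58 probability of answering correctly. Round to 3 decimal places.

P(θ) = γ + (1 − γ) · 1 / (1 + exp(−D·α(θ − β)))
Remove guessing floor: (0.58 − 0.30)/(1 − 0.30) = 0.4000
logit = ln(0.4000/0.6000) = -0.4055
θ = β + logit/(1.7·α) = 0.97 + (-0.4055)/3.7400 = 0.8616

0.862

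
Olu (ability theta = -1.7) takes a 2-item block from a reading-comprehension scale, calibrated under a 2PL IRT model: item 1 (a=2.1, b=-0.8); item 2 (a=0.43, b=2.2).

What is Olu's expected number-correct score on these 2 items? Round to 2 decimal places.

P(theta) = 1 / (1 + exp(−a(theta − b)))
P_1 = 1/(1+e^{1.8900}) = 0.1312
P_2 = 1/(1+e^{1.6770}) = 0.1575
E[score] = 0.1312 + 0.1575 = 0.2887

0.29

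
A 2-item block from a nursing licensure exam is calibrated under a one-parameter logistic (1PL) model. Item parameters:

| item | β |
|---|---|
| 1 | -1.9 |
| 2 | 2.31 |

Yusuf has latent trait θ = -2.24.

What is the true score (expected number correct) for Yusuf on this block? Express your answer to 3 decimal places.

P(θ) = 1 / (1 + exp(−(θ − β)))
P_1 = 1/(1+e^{0.3400}) = 0.4158
P_2 = 1/(1+e^{4.5500}) = 0.0105
E[score] = 0.4158 + 0.0105 = 0.4263

0.426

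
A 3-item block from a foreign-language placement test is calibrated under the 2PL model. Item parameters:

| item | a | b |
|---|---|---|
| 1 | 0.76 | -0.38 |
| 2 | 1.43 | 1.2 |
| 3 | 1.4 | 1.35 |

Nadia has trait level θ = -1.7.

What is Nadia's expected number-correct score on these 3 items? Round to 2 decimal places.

0.30

P(θ) = 1 / (1 + exp(−a(θ − b)))
P_1 = 1/(1+e^{1.0032}) = 0.2683
P_2 = 1/(1+e^{4.1470}) = 0.0156
P_3 = 1/(1+e^{4.2700}) = 0.0138
E[score] = 0.2683 + 0.0156 + 0.0138 = 0.2977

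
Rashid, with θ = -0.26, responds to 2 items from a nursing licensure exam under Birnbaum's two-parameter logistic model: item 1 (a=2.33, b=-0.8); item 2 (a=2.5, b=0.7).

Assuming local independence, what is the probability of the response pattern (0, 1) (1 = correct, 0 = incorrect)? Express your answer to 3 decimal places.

P(θ) = 1 / (1 + exp(−a(θ − b)))
P_1 = 1/(1+e^{-1.2582}) = 0.7787
P_2 = 1/(1+e^{2.4000}) = 0.0832
L = (1−P_1) × P_2 = 0.2213 × 0.0832 = 0.01840

0.018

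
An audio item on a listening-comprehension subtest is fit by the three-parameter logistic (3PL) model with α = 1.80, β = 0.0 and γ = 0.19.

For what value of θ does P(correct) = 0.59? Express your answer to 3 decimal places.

P(θ) = γ + (1 − γ) · 1 / (1 + exp(−α(θ − β)))
Remove guessing floor: (0.59 − 0.19)/(1 − 0.19) = 0.4938
logit = ln(0.4938/0.5062) = -0.0247
θ = β + logit/(α) = 0.0 + (-0.0247)/1.8000 = -0.0137

-0.014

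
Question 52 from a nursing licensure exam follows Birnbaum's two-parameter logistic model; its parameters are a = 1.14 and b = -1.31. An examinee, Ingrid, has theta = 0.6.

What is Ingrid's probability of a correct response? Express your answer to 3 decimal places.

P(theta) = 1 / (1 + exp(−a(theta − b)))
Exponent: 1.14 × (0.6 − (-1.31)) = 2.1774
1/(1 + e^{-2.1774}) = 0.8982

0.898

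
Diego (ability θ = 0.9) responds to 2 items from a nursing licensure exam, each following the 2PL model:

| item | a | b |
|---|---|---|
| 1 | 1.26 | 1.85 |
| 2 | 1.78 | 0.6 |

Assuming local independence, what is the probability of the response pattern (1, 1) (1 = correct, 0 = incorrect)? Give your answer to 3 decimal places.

0.146

P(θ) = 1 / (1 + exp(−a(θ − b)))
P_1 = 1/(1+e^{1.1970}) = 0.2320
P_2 = 1/(1+e^{-0.5340}) = 0.6304
L = P_1 × P_2 = 0.2320 × 0.6304 = 0.14626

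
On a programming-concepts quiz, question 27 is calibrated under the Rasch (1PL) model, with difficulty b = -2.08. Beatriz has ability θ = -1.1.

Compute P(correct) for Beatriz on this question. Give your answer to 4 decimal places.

0.7271

P(θ) = 1 / (1 + exp(−(θ − b)))
Exponent: (-1.1 − (-2.08)) = 0.9800
1/(1 + e^{-0.9800}) = 0.7271
P = 0.7271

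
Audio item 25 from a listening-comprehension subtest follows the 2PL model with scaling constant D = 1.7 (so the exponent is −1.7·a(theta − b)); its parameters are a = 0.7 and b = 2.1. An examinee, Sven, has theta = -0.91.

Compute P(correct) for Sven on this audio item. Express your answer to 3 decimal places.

P(theta) = 1 / (1 + exp(−D·a(theta − b)))
Exponent: 1.7 × 0.7 × (-0.91 − 2.1) = -3.5819
1/(1 + e^{3.5819}) = 0.0271
P = 0.0271

0.027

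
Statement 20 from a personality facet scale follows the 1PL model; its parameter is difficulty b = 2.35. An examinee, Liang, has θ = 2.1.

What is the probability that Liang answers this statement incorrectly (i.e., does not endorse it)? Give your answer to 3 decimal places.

P(θ) = 1 / (1 + exp(−(θ − b)))
Exponent: (2.1 − 2.35) = -0.2500
1/(1 + e^{0.2500}) = 0.4378
P = 0.4378
P(incorrect) = 1 − 0.4378 = 0.5622

0.562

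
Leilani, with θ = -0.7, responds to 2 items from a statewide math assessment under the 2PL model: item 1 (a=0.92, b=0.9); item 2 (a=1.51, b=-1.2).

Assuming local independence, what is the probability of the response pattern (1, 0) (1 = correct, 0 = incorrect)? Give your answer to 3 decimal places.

P(θ) = 1 / (1 + exp(−a(θ − b)))
P_1 = 1/(1+e^{1.4720}) = 0.1866
P_2 = 1/(1+e^{-0.7550}) = 0.6803
L = P_1 × (1−P_2) = 0.1866 × 0.3197 = 0.05967

0.060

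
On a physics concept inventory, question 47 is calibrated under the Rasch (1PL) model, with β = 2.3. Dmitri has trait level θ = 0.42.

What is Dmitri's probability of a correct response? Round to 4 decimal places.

0.1324

P(θ) = 1 / (1 + exp(−(θ − β)))
Exponent: (0.42 − 2.3) = -1.8800
1/(1 + e^{1.8800}) = 0.1324
P = 0.1324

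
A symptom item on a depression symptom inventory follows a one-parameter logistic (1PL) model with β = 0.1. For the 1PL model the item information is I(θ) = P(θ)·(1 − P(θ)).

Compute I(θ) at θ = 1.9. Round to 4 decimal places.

P = 1/(1+e^{-1.8000}) = 0.8581
P(1−P) = 0.8581 × 0.1419 = 0.1217
I = P(1−P) = 0.12173

0.1217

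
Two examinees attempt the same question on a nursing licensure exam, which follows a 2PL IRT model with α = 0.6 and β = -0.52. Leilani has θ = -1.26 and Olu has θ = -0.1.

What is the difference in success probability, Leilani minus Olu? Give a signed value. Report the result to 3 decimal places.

P(θ) = 1 / (1 + exp(−α(θ − β)))
P(Leilani) = 0.3908  [exponent -0.4440]
P(Olu) = 0.5627  [exponent 0.2520]
Difference = 0.3908 − 0.5627 = -0.1719

-0.172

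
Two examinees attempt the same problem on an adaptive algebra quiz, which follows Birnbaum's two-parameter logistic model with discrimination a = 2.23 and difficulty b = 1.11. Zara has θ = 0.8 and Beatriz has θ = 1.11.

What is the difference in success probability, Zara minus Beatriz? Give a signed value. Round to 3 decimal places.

P(θ) = 1 / (1 + exp(−a(θ − b)))
P(Zara) = 0.3337  [exponent -0.6913]
P(Beatriz) = 0.5000  [exponent 0.0000]
Difference = 0.3337 − 0.5000 = -0.1663

-0.166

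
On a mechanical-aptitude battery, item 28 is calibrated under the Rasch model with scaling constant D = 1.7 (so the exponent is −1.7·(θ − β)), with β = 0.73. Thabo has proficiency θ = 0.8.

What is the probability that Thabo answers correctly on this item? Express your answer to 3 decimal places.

P(θ) = 1 / (1 + exp(−D·(θ − β)))
Exponent: 1.7 × (0.8 − 0.73) = 0.1190
1/(1 + e^{-0.1190}) = 0.5297
P = 0.5297

0.530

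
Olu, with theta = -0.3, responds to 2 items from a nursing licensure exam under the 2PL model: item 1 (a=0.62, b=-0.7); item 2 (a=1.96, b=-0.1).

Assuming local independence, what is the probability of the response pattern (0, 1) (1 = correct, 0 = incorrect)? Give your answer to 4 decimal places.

P(theta) = 1 / (1 + exp(−a(theta − b)))
P_1 = 1/(1+e^{-0.2480}) = 0.5617
P_2 = 1/(1+e^{0.3920}) = 0.4032
L = (1−P_1) × P_2 = 0.4383 × 0.4032 = 0.17674

0.1767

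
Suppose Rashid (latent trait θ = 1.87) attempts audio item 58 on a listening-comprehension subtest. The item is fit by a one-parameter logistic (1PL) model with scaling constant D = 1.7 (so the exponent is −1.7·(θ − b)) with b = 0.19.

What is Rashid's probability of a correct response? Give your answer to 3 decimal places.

0.946

P(θ) = 1 / (1 + exp(−D·(θ − b)))
Exponent: 1.7 × (1.87 − 0.19) = 2.8560
1/(1 + e^{-2.8560}) = 0.9456
P = 0.9456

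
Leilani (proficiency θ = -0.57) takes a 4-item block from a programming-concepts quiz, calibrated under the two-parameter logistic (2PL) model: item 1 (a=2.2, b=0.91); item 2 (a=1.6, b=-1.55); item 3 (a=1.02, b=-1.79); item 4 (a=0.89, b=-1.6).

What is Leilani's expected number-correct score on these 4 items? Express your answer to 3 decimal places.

P(θ) = 1 / (1 + exp(−a(θ − b)))
P_1 = 1/(1+e^{3.2560}) = 0.0371
P_2 = 1/(1+e^{-1.5680}) = 0.8275
P_3 = 1/(1+e^{-1.2444}) = 0.7763
P_4 = 1/(1+e^{-0.9167}) = 0.7144
E[score] = 0.0371 + 0.8275 + 0.7763 + 0.7144 = 2.3553

2.355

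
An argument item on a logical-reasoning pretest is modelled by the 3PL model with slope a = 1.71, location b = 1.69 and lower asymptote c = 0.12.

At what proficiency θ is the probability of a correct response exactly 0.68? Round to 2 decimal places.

2.02

P(θ) = c + (1 − c) · 1 / (1 + exp(−a(θ − b)))
Remove guessing floor: (0.68 − 0.12)/(1 − 0.12) = 0.6364
logit = ln(0.6364/0.3636) = 0.5596
θ = b + logit/(a) = 1.69 + 0.5596/1.7100 = 2.0173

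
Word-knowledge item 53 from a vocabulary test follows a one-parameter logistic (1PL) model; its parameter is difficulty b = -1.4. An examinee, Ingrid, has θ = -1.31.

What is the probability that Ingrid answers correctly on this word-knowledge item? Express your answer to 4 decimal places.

0.5225

P(θ) = 1 / (1 + exp(−(θ − b)))
Exponent: (-1.31 − (-1.4)) = 0.0900
1/(1 + e^{-0.0900}) = 0.5225
P = 0.5225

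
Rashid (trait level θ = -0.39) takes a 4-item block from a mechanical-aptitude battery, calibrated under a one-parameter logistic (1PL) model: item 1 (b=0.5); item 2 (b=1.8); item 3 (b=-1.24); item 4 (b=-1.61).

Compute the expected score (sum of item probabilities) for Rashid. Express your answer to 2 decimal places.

P(θ) = 1 / (1 + exp(−(θ − b)))
P_1 = 1/(1+e^{0.8900}) = 0.2911
P_2 = 1/(1+e^{2.1900}) = 0.1007
P_3 = 1/(1+e^{-0.8500}) = 0.7006
P_4 = 1/(1+e^{-1.2200}) = 0.7721
E[score] = 0.2911 + 0.1007 + 0.7006 + 0.7721 = 1.8644

1.86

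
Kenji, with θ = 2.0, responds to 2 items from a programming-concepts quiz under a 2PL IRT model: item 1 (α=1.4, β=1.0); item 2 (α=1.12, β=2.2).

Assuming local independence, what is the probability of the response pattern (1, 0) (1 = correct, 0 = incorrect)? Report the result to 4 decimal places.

0.4458

P(θ) = 1 / (1 + exp(−α(θ − β)))
P_1 = 1/(1+e^{-1.4000}) = 0.8022
P_2 = 1/(1+e^{0.2240}) = 0.4442
L = P_1 × (1−P_2) = 0.8022 × 0.5558 = 0.44583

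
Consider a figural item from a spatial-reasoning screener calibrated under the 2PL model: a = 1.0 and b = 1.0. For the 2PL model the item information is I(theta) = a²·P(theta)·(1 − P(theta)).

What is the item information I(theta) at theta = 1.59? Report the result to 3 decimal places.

P = 1/(1+e^{-0.5900}) = 0.6434
P(1−P) = 0.6434 × 0.3566 = 0.2294
I = a² × P(1−P) = 1.0² × 0.2294 = 0.22945

0.229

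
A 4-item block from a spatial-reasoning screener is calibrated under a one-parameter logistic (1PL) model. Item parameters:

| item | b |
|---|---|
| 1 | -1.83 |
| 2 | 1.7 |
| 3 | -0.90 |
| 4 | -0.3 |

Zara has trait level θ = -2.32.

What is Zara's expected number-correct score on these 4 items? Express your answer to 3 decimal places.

0.709

P(θ) = 1 / (1 + exp(−(θ − b)))
P_1 = 1/(1+e^{0.4900}) = 0.3799
P_2 = 1/(1+e^{4.0200}) = 0.0176
P_3 = 1/(1+e^{1.4200}) = 0.1947
P_4 = 1/(1+e^{2.0200}) = 0.1171
E[score] = 0.3799 + 0.0176 + 0.1947 + 0.1171 = 0.7093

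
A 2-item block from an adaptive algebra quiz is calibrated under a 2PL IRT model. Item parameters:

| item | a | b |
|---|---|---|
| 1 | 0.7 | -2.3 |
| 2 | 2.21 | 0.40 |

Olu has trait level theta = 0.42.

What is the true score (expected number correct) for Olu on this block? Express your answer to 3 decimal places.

P(theta) = 1 / (1 + exp(−a(theta − b)))
P_1 = 1/(1+e^{-1.9040}) = 0.8703
P_2 = 1/(1+e^{-0.0442}) = 0.5110
E[score] = 0.8703 + 0.5110 = 1.3814

1.381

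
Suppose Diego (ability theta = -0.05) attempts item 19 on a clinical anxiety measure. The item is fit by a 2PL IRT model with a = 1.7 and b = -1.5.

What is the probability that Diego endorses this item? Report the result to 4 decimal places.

P(theta) = 1 / (1 + exp(−a(theta − b)))
Exponent: 1.7 × (-0.05 − (-1.5)) = 2.4650
1/(1 + e^{-2.4650}) = 0.9217

0.9217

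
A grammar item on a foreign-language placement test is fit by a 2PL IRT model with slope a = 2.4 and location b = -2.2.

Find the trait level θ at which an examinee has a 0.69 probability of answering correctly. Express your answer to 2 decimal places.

-1.87

P(θ) = 1 / (1 + exp(−a(θ − b)))
logit = ln(0.6900/0.3100) = 0.8001
θ = b + logit/(a) = -2.2 + 0.8001/2.4000 = -1.8666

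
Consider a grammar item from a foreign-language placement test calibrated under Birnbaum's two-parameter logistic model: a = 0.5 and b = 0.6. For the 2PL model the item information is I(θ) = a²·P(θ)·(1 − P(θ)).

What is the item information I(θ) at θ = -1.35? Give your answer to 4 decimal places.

0.0497

P = 1/(1+e^{0.9750}) = 0.2739
P(1−P) = 0.2739 × 0.7261 = 0.1989
I = a² × P(1−P) = 0.5² × 0.1989 = 0.04972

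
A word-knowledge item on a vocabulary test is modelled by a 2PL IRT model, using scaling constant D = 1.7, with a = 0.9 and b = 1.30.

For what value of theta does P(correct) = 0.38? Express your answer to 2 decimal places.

P(theta) = 1 / (1 + exp(−D·a(theta − b)))
logit = ln(0.3800/0.6200) = -0.4895
theta = b + logit/(1.7·a) = 1.30 + (-0.4895)/1.5300 = 0.9800

0.98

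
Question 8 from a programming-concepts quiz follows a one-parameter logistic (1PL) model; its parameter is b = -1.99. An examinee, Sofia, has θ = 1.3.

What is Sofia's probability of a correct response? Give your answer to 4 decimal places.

P(θ) = 1 / (1 + exp(−(θ − b)))
Exponent: (1.3 − (-1.99)) = 3.2900
1/(1 + e^{-3.2900}) = 0.9641
P = 0.9641

0.9641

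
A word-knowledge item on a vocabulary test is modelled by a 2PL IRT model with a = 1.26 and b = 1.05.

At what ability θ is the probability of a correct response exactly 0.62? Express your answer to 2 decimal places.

1.44

P(θ) = 1 / (1 + exp(−a(θ − b)))
logit = ln(0.6200/0.3800) = 0.4895
θ = b + logit/(a) = 1.05 + 0.4895/1.2600 = 1.4385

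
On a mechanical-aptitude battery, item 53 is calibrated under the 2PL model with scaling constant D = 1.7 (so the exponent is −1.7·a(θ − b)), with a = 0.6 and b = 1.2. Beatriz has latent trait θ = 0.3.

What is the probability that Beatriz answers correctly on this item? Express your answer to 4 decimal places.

P(θ) = 1 / (1 + exp(−D·a(θ − b)))
Exponent: 1.7 × 0.6 × (0.3 − 1.2) = -0.9180
1/(1 + e^{0.9180}) = 0.2854
P = 0.2854

0.2854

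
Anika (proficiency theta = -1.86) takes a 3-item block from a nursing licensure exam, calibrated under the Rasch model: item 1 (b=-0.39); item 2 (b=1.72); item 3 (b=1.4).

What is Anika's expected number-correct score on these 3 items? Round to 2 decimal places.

0.25

P(theta) = 1 / (1 + exp(−(theta − b)))
P_1 = 1/(1+e^{1.4700}) = 0.1869
P_2 = 1/(1+e^{3.5800}) = 0.0271
P_3 = 1/(1+e^{3.2600}) = 0.0370
E[score] = 0.1869 + 0.0271 + 0.0370 = 0.2510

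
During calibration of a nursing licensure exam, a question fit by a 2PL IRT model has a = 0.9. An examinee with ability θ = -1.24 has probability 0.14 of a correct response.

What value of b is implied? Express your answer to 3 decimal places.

0.777

P(θ) = 1 / (1 + exp(−a(θ − b)))
logit(0.14) = ln(0.14/0.86) = -1.8153
b = θ − logit/(a) = -1.24 − (-1.8153)/0.9000 = 0.7770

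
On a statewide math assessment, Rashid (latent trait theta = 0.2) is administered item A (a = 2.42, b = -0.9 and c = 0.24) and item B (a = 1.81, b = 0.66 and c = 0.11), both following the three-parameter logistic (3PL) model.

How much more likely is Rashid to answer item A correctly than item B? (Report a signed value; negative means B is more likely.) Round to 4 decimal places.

P(theta) = c + (1 − c) · 1 / (1 + exp(−a(theta − b)))
P_A = 0.9504
P_B = 0.3798
P_A − P_B = 0.5707

0.5707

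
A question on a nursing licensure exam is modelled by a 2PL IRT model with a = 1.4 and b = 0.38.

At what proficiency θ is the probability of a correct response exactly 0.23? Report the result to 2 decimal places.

P(θ) = 1 / (1 + exp(−a(θ − b)))
logit = ln(0.2300/0.7700) = -1.2083
θ = b + logit/(a) = 0.38 + (-1.2083)/1.4000 = -0.4831

-0.48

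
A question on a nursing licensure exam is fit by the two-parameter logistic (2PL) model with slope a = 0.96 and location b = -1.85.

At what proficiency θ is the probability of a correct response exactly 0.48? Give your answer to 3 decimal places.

P(θ) = 1 / (1 + exp(−a(θ − b)))
logit = ln(0.4800/0.5200) = -0.0800
θ = b + logit/(a) = -1.85 + (-0.0800)/0.9600 = -1.9334

-1.933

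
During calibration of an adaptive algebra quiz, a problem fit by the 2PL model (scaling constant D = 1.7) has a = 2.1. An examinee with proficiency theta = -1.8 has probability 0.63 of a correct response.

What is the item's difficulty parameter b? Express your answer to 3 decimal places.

-1.949

P(theta) = 1 / (1 + exp(−D·a(theta − b)))
logit(0.63) = ln(0.63/0.37) = 0.5322
b = theta − logit/(1.7·a) = -1.8 − 0.5322/3.5700 = -1.9491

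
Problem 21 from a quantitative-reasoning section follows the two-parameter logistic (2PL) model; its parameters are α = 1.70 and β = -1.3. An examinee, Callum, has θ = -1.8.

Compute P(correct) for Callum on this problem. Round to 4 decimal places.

0.2994

P(θ) = 1 / (1 + exp(−α(θ − β)))
Exponent: 1.70 × (-1.8 − (-1.3)) = -0.8500
1/(1 + e^{0.8500}) = 0.2994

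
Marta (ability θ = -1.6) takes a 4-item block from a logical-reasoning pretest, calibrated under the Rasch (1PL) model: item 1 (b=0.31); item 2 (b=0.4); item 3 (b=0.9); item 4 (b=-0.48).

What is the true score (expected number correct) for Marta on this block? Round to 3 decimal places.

P(θ) = 1 / (1 + exp(−(θ − b)))
P_1 = 1/(1+e^{1.9100}) = 0.1290
P_2 = 1/(1+e^{2.0000}) = 0.1192
P_3 = 1/(1+e^{2.5000}) = 0.0759
P_4 = 1/(1+e^{1.1200}) = 0.2460
E[score] = 0.1290 + 0.1192 + 0.0759 + 0.2460 = 0.5701

0.570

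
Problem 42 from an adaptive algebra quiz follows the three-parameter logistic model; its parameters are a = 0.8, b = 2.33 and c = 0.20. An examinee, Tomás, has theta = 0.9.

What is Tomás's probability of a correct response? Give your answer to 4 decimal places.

P(theta) = c + (1 − c) · 1 / (1 + exp(−a(theta − b)))
Exponent: 0.8 × (0.9 − 2.33) = -1.1440
1/(1 + e^{1.1440}) = 0.2416
P = 0.20 + 0.80 × 0.2416 = 0.3933

0.3933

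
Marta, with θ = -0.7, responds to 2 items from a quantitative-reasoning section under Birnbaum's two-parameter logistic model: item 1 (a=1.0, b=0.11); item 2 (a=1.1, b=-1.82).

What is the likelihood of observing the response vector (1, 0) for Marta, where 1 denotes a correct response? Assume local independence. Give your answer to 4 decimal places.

0.0695

P(θ) = 1 / (1 + exp(−a(θ − b)))
P_1 = 1/(1+e^{0.8100}) = 0.3079
P_2 = 1/(1+e^{-1.2320}) = 0.7742
L = P_1 × (1−P_2) = 0.3079 × 0.2258 = 0.06953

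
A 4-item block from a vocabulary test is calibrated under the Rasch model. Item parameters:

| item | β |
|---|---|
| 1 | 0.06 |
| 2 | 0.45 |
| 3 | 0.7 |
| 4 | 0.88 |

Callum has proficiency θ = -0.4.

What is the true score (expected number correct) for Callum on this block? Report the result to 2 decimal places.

1.15

P(θ) = 1 / (1 + exp(−(θ − β)))
P_1 = 1/(1+e^{0.4600}) = 0.3870
P_2 = 1/(1+e^{0.8500}) = 0.2994
P_3 = 1/(1+e^{1.1000}) = 0.2497
P_4 = 1/(1+e^{1.2800}) = 0.2176
E[score] = 0.3870 + 0.2994 + 0.2497 + 0.2176 = 1.1537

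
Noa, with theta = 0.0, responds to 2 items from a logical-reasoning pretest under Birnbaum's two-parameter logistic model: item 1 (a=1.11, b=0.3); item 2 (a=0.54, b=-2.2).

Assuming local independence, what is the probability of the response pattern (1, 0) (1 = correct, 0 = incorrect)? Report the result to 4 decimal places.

P(theta) = 1 / (1 + exp(−a(theta − b)))
P_1 = 1/(1+e^{0.3330}) = 0.4175
P_2 = 1/(1+e^{-1.1880}) = 0.7664
L = P_1 × (1−P_2) = 0.4175 × 0.2336 = 0.09754

0.0975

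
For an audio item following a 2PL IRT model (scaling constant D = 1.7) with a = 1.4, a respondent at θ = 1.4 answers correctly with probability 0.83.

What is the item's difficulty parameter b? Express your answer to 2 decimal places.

0.73

P(θ) = 1 / (1 + exp(−D·a(θ − b)))
logit(0.83) = ln(0.83/0.17) = 1.5856
b = θ − logit/(1.7·a) = 1.4 − 1.5856/2.3800 = 0.7338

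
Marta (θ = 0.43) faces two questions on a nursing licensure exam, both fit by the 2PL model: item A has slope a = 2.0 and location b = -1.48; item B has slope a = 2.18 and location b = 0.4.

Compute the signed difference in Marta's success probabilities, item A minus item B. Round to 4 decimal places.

0.4622

P(θ) = 1 / (1 + exp(−a(θ − b)))
P_A = 0.9785
P_B = 0.5163
P_A − P_B = 0.4622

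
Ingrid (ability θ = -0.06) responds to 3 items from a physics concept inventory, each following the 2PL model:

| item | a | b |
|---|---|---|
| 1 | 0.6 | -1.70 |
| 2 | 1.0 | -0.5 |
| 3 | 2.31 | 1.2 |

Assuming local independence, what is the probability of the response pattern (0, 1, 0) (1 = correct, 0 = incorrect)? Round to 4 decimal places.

0.1570

P(θ) = 1 / (1 + exp(−a(θ − b)))
P_1 = 1/(1+e^{-0.9840}) = 0.7279
P_2 = 1/(1+e^{-0.4400}) = 0.6083
P_3 = 1/(1+e^{2.9106}) = 0.0516
L = (1−P_1) × P_2 × (1−P_3) = 0.2721 × 0.6083 × 0.9484 = 0.15696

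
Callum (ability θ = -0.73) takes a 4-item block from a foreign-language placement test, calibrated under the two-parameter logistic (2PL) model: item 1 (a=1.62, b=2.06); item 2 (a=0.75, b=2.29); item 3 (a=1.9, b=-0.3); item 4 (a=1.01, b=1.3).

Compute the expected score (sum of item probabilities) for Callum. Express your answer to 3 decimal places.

0.525

P(θ) = 1 / (1 + exp(−a(θ − b)))
P_1 = 1/(1+e^{4.5198}) = 0.0108
P_2 = 1/(1+e^{2.2650}) = 0.0941
P_3 = 1/(1+e^{0.8170}) = 0.3064
P_4 = 1/(1+e^{2.0503}) = 0.1140
E[score] = 0.0108 + 0.0941 + 0.3064 + 0.1140 = 0.5253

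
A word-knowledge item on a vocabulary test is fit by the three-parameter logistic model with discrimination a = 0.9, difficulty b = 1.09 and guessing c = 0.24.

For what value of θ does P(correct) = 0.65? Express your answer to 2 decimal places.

P(θ) = c + (1 − c) · 1 / (1 + exp(−a(θ − b)))
Remove guessing floor: (0.65 − 0.24)/(1 − 0.24) = 0.5395
logit = ln(0.5395/0.4605) = 0.1582
θ = b + logit/(a) = 1.09 + 0.1582/0.9000 = 1.2658

1.27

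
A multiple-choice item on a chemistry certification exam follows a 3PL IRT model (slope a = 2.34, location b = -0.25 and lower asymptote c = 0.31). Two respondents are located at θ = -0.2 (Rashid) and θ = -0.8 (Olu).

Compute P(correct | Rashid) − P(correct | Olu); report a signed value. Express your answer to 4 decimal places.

0.2159

P(θ) = c + (1 − c) · 1 / (1 + exp(−a(θ − b)))
P(Rashid) = 0.6752  [exponent 0.1170]
P(Olu) = 0.4593  [exponent -1.2870]
Difference = 0.6752 − 0.4593 = 0.2159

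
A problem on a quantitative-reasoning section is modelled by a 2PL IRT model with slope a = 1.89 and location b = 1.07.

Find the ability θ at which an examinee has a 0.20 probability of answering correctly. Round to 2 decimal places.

P(θ) = 1 / (1 + exp(−a(θ − b)))
logit = ln(0.2000/0.8000) = -1.3863
θ = b + logit/(a) = 1.07 + (-1.3863)/1.8900 = 0.3365

0.34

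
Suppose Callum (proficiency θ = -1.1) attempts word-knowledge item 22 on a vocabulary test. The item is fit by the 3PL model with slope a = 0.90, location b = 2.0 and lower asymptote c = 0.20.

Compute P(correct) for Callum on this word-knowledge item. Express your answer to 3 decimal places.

0.246

P(θ) = c + (1 − c) · 1 / (1 + exp(−a(θ − b)))
Exponent: 0.90 × (-1.1 − 2.0) = -2.7900
1/(1 + e^{2.7900}) = 0.0579
P = 0.20 + 0.80 × 0.0579 = 0.2463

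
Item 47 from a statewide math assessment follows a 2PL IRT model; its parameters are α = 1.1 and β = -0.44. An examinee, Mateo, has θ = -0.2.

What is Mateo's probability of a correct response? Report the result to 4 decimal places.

0.5656

P(θ) = 1 / (1 + exp(−α(θ − β)))
Exponent: 1.1 × (-0.2 − (-0.44)) = 0.2640
1/(1 + e^{-0.2640}) = 0.5656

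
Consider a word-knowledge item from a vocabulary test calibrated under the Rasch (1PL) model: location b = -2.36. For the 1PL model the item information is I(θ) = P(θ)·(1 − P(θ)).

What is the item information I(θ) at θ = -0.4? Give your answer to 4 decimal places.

P = 1/(1+e^{-1.9600}) = 0.8765
P(1−P) = 0.8765 × 0.1235 = 0.1082
I = P(1−P) = 0.10822

0.1082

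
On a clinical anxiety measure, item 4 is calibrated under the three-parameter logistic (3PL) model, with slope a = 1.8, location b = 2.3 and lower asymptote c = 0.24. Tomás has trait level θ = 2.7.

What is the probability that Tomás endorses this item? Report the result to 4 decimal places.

0.7512

P(θ) = c + (1 − c) · 1 / (1 + exp(−a(θ − b)))
Exponent: 1.8 × (2.7 − 2.3) = 0.7200
1/(1 + e^{-0.7200}) = 0.6726
P = 0.24 + 0.76 × 0.6726 = 0.7512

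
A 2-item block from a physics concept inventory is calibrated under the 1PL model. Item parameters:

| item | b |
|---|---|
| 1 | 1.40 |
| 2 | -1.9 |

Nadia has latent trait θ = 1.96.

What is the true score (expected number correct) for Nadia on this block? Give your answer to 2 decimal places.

P(θ) = 1 / (1 + exp(−(θ − b)))
P_1 = 1/(1+e^{-0.5600}) = 0.6365
P_2 = 1/(1+e^{-3.8600}) = 0.9794
E[score] = 0.6365 + 0.9794 = 1.6158

1.62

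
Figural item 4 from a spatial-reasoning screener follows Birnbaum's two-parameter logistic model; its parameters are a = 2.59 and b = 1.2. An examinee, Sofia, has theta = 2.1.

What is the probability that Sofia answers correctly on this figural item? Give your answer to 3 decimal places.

0.911

P(theta) = 1 / (1 + exp(−a(theta − b)))
Exponent: 2.59 × (2.1 − 1.2) = 2.3310
1/(1 + e^{-2.3310}) = 0.9114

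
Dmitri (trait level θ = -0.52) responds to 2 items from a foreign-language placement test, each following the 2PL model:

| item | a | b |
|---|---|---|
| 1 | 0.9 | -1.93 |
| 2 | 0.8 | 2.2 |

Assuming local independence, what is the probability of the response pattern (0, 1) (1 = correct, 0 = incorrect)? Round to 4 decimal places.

P(θ) = 1 / (1 + exp(−a(θ − b)))
P_1 = 1/(1+e^{-1.2690}) = 0.7806
P_2 = 1/(1+e^{2.1760}) = 0.1019
L = (1−P_1) × P_2 = 0.2194 × 0.1019 = 0.02237

0.0224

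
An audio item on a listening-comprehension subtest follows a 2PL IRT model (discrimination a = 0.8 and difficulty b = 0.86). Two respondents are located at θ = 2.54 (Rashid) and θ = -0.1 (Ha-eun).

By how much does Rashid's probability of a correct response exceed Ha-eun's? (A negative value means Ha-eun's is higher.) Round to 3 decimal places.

0.476

P(θ) = 1 / (1 + exp(−a(θ − b)))
P(Rashid) = 0.7931  [exponent 1.3440]
P(Ha-eun) = 0.3169  [exponent -0.7680]
Difference = 0.7931 − 0.3169 = 0.4762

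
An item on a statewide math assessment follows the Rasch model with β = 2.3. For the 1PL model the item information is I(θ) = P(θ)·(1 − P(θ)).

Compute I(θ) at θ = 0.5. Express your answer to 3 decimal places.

P = 1/(1+e^{1.8000}) = 0.1419
P(1−P) = 0.1419 × 0.8581 = 0.1217
I = P(1−P) = 0.12173

0.122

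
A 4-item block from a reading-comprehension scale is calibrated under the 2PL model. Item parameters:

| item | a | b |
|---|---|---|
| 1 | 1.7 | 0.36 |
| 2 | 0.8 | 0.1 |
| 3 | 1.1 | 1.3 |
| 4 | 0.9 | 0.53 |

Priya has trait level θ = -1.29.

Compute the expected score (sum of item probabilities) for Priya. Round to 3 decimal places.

P(θ) = 1 / (1 + exp(−a(θ − b)))
P_1 = 1/(1+e^{2.8050}) = 0.0571
P_2 = 1/(1+e^{1.1120}) = 0.2475
P_3 = 1/(1+e^{2.8490}) = 0.0547
P_4 = 1/(1+e^{1.6380}) = 0.1627
E[score] = 0.0571 + 0.2475 + 0.0547 + 0.1627 = 0.5220

0.522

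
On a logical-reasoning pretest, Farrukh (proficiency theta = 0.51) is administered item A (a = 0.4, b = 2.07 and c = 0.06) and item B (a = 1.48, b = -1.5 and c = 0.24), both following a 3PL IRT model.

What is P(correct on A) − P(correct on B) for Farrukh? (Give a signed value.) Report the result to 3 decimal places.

-0.575

P(theta) = c + (1 − c) · 1 / (1 + exp(−a(theta − b)))
P_A = 0.3879
P_B = 0.9631
P_A − P_B = -0.5751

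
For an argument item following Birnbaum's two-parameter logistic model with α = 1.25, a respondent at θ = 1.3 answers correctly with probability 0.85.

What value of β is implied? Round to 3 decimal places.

-0.088

P(θ) = 1 / (1 + exp(−α(θ − β)))
logit(0.85) = ln(0.85/0.15) = 1.7346
β = θ − logit/(α) = 1.3 − 1.7346/1.2500 = -0.0877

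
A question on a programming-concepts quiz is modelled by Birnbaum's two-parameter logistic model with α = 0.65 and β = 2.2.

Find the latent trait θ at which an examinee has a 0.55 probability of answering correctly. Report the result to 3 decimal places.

2.509

P(θ) = 1 / (1 + exp(−α(θ − β)))
logit = ln(0.5500/0.4500) = 0.2007
θ = β + logit/(α) = 2.2 + 0.2007/0.6500 = 2.5087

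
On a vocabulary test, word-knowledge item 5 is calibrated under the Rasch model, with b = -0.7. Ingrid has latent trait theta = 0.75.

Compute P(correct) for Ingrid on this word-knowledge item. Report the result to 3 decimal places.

0.810

P(theta) = 1 / (1 + exp(−(theta − b)))
Exponent: (0.75 − (-0.7)) = 1.4500
1/(1 + e^{-1.4500}) = 0.8100
P = 0.8100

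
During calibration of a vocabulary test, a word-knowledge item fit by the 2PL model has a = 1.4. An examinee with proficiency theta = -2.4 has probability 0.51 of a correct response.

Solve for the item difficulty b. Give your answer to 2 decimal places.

-2.43

P(theta) = 1 / (1 + exp(−a(theta − b)))
logit(0.51) = ln(0.51/0.49) = 0.0400
b = theta − logit/(a) = -2.4 − 0.0400/1.4000 = -2.4286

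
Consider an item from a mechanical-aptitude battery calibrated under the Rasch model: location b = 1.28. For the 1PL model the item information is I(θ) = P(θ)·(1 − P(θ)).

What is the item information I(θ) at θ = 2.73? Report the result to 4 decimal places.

0.1539

P = 1/(1+e^{-1.4500}) = 0.8100
P(1−P) = 0.8100 × 0.1900 = 0.1539
I = P(1−P) = 0.15390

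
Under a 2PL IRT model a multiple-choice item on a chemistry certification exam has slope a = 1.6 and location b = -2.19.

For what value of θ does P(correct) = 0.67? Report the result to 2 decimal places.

-1.75

P(θ) = 1 / (1 + exp(−a(θ − b)))
logit = ln(0.6700/0.3300) = 0.7082
θ = b + logit/(a) = -2.19 + 0.7082/1.6000 = -1.7474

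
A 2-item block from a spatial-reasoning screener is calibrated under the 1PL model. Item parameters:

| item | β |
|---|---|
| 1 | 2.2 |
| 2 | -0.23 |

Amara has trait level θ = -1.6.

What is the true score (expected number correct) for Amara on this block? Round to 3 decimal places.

P(θ) = 1 / (1 + exp(−(θ − β)))
P_1 = 1/(1+e^{3.8000}) = 0.0219
P_2 = 1/(1+e^{1.3700}) = 0.2026
E[score] = 0.0219 + 0.2026 = 0.2245

0.225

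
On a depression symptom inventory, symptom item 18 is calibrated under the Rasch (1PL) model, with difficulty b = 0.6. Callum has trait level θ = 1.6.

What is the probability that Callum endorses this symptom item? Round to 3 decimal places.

0.731

P(θ) = 1 / (1 + exp(−(θ − b)))
Exponent: (1.6 − 0.6) = 1.0000
1/(1 + e^{-1.0000}) = 0.7311
P = 0.7311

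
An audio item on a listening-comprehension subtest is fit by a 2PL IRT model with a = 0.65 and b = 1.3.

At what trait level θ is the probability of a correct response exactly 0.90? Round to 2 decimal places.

4.68

P(θ) = 1 / (1 + exp(−a(θ − b)))
logit = ln(0.9000/0.1000) = 2.1972
θ = b + logit/(a) = 1.3 + 2.1972/0.6500 = 4.6803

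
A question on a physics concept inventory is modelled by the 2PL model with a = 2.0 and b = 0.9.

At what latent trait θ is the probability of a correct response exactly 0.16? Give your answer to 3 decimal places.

0.071

P(θ) = 1 / (1 + exp(−a(θ − b)))
logit = ln(0.1600/0.8400) = -1.6582
θ = b + logit/(a) = 0.9 + (-1.6582)/2.0000 = 0.0709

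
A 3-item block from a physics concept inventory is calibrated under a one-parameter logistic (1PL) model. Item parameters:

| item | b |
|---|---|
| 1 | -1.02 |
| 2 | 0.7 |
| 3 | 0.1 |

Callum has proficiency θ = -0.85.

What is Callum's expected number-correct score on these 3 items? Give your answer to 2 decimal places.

P(θ) = 1 / (1 + exp(−(θ − b)))
P_1 = 1/(1+e^{-0.1700}) = 0.5424
P_2 = 1/(1+e^{1.5500}) = 0.1751
P_3 = 1/(1+e^{0.9500}) = 0.2789
E[score] = 0.5424 + 0.1751 + 0.2789 = 0.9964

1.00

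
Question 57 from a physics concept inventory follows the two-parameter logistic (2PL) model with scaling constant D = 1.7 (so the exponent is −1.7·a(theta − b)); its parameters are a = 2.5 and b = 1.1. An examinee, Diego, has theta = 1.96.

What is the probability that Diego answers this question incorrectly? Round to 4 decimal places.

0.0252

P(theta) = 1 / (1 + exp(−D·a(theta − b)))
Exponent: 1.7 × 2.5 × (1.96 − 1.1) = 3.6550
1/(1 + e^{-3.6550}) = 0.9748
P = 0.9748
P(incorrect) = 1 − 0.9748 = 0.0252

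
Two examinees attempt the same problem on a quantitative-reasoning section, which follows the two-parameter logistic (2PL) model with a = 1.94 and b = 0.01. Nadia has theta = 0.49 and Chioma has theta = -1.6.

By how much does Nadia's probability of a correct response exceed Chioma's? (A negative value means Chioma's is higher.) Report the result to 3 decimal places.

P(theta) = 1 / (1 + exp(−a(theta − b)))
P(Nadia) = 0.7173  [exponent 0.9312]
P(Chioma) = 0.0422  [exponent -3.1234]
Difference = 0.7173 − 0.0422 = 0.6752

0.675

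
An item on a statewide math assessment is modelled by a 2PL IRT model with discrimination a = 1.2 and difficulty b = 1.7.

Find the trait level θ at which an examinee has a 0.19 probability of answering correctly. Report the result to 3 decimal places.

0.492

P(θ) = 1 / (1 + exp(−a(θ − b)))
logit = ln(0.1900/0.8100) = -1.4500
θ = b + logit/(a) = 1.7 + (-1.4500)/1.2000 = 0.4917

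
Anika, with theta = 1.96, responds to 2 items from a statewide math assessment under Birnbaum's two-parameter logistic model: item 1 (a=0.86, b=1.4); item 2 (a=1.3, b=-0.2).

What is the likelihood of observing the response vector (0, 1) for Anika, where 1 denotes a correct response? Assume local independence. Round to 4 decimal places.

0.3601

P(theta) = 1 / (1 + exp(−a(theta − b)))
P_1 = 1/(1+e^{-0.4816}) = 0.6181
P_2 = 1/(1+e^{-2.8080}) = 0.9431
L = (1−P_1) × P_2 = 0.3819 × 0.9431 = 0.36015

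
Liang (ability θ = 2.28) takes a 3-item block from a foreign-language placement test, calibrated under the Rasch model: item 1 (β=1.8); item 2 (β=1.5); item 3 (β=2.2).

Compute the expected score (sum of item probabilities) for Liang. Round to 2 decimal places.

1.82

P(θ) = 1 / (1 + exp(−(θ − β)))
P_1 = 1/(1+e^{-0.4800}) = 0.6177
P_2 = 1/(1+e^{-0.7800}) = 0.6857
P_3 = 1/(1+e^{-0.0800}) = 0.5200
E[score] = 0.6177 + 0.6857 + 0.5200 = 1.8234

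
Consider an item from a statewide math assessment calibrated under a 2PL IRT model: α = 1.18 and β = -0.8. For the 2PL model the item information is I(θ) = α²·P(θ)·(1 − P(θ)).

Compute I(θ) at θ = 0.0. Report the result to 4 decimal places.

P = 1/(1+e^{-0.9440}) = 0.7199
P(1−P) = 0.7199 × 0.2801 = 0.2016
I = α² × P(1−P) = 1.18² × 0.2016 = 0.28076

0.2808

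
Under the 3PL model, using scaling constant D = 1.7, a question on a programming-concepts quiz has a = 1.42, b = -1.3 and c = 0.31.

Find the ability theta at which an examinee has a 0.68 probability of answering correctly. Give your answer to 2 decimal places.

-1.24

P(theta) = c + (1 − c) · 1 / (1 + exp(−D·a(theta − b)))
Remove guessing floor: (0.68 − 0.31)/(1 − 0.31) = 0.5362
logit = ln(0.5362/0.4638) = 0.1452
theta = b + logit/(1.7·a) = -1.3 + 0.1452/2.4140 = -1.2399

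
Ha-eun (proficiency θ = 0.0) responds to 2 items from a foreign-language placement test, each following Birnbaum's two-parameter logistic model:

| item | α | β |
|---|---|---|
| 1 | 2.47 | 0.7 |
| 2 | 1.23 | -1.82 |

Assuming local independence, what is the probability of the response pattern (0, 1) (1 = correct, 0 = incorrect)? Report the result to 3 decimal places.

P(θ) = 1 / (1 + exp(−α(θ − β)))
P_1 = 1/(1+e^{1.7290}) = 0.1507
P_2 = 1/(1+e^{-2.2386}) = 0.9037
L = (1−P_1) × P_2 = 0.8493 × 0.9037 = 0.76747

0.767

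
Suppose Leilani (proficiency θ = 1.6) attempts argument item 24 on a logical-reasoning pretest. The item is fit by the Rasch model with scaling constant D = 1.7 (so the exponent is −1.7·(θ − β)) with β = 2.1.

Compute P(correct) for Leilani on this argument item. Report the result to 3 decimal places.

0.299

P(θ) = 1 / (1 + exp(−D·(θ − β)))
Exponent: 1.7 × (1.6 − 2.1) = -0.8500
1/(1 + e^{0.8500}) = 0.2994
P = 0.2994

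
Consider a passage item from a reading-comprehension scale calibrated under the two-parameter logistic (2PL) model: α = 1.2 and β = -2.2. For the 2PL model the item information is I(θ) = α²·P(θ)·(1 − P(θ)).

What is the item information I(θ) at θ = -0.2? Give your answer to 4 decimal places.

P = 1/(1+e^{-2.4000}) = 0.9168
P(1−P) = 0.9168 × 0.0832 = 0.0763
I = α² × P(1−P) = 1.2² × 0.0763 = 0.10981

0.1098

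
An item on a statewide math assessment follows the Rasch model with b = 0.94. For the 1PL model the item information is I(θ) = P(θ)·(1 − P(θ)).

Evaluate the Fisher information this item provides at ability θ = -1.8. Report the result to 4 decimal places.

0.0570

P = 1/(1+e^{2.7400}) = 0.0607
P(1−P) = 0.0607 × 0.9393 = 0.0570
I = P(1−P) = 0.05698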